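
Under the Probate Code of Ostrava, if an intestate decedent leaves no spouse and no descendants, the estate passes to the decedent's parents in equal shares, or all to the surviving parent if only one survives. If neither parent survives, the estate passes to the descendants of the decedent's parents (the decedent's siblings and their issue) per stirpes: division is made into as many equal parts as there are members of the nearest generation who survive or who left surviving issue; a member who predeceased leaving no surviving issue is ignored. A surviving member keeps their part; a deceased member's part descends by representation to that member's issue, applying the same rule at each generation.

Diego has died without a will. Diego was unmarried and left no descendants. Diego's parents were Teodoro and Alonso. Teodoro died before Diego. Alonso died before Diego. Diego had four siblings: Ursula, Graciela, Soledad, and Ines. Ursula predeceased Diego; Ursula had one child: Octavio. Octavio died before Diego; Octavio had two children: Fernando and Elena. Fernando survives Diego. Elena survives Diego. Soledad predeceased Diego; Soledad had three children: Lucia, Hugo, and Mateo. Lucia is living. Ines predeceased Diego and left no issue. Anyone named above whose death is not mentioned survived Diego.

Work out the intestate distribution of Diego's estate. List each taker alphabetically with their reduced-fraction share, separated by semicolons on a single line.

Neither parent survives and there are no descendants, so the estate passes to Diego's siblings and their issue per stirpes.
Ines left no surviving issue, so that branch lapses and is disregarded.
The estate is divided into 3 equal shares of 1/3 among Ursula, Graciela, Soledad.
Ursula predeceased; the 1/3 allotted to Ursula's branch passes to Ursula's issue by representation.
Octavio's line is the sole branch at this level, so the full 1/3 passes to Octavio's issue by representation.
The 1/3 is divided into 2 equal shares of 1/6 among Fernando, Elena.
Fernando is living and takes 1/6.
Elena is living and takes 1/6.
Graciela is living and takes 1/3.
Soledad predeceased; the 1/3 allotted to Soledad's branch passes to Soledad's issue by representation.
The 1/3 is divided into 3 equal shares of 1/9 among Lucia, Hugo, Mateo.
Lucia is living and takes 1/9.
Hugo is living and takes 1/9.
Mateo is living and takes 1/9.

Elena 1/6; Fernando 1/6; Graciela 1/3; Hugo 1/9; Lucia 1/9; Mateo 1/9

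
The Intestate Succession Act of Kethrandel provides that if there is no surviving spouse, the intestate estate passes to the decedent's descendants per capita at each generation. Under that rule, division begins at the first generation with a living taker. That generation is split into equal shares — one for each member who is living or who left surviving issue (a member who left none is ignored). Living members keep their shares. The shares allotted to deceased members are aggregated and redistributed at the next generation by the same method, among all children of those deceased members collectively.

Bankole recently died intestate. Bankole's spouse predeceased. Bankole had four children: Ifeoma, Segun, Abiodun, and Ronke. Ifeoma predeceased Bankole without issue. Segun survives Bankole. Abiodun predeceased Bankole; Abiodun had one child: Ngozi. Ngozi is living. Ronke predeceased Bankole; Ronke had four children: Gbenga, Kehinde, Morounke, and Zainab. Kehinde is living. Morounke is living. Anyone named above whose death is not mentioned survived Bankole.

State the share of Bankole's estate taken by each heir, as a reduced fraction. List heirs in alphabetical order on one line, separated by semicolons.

There is no surviving spouse, so the entire estate passes to Bankole's descendants per capita at each generation.
At generation 1 (Segun, Abiodun, Ronke) there are 3 shares of (1)/3 = 1/3 each.
Living: Segun — each takes 1/3.
Deceased: Abiodun and Ronke. Their combined 2/3 is pooled and carried to generation 2.
At generation 2 (Ngozi, Gbenga, Kehinde, Morounke, Zainab) there are 5 shares of (2/3)/5 = 2/15 each.
Living: Ngozi, Gbenga, Kehinde, Morounke, and Zainab — each takes 2/15.

Gbenga 2/15; Kehinde 2/15; Morounke 2/15; Ngozi 2/15; Segun 1/3; Zainab 2/15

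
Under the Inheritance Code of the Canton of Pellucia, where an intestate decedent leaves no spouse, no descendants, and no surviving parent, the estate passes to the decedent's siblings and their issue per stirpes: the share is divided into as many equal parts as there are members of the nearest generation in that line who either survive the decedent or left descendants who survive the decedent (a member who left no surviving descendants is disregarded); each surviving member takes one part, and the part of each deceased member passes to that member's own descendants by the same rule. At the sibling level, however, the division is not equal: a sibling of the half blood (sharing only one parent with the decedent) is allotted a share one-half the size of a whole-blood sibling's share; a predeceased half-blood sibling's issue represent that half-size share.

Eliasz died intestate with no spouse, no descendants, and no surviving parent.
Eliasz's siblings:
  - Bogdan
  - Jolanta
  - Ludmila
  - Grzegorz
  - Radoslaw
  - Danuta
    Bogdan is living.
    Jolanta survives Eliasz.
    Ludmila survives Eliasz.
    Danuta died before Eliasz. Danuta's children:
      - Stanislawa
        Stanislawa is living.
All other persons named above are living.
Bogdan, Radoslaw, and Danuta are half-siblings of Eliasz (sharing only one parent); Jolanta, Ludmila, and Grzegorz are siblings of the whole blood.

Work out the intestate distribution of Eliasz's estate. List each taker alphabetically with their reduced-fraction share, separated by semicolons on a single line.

No spouse, descendants, or parent survives, so the estate passes to Eliasz's siblings per stirpes.
Half-blood siblings count for one-half the weight of whole-blood siblings at the initial division.
Dividing 1 in proportion to weights (total weight 9/2): Bogdan (weight 1/2) → 1/9; Jolanta (weight 1) → 2/9; Ludmila (weight 1) → 2/9; Grzegorz (weight 1) → 2/9; Radoslaw (weight 1/2) → 1/9; Danuta (weight 1/2) → 1/9.
Bogdan is living and takes 1/9.
Jolanta is living and takes 2/9.
Ludmila is living and takes 2/9.
Grzegorz is living and takes 2/9.
Radoslaw is living and takes 1/9.
Danuta predeceased; the 1/9 allotted to Danuta's branch passes to Danuta's issue by representation.
Stanislawa is the sole taker at this level and receives the full 1/9.

Bogdan 1/9; Grzegorz 2/9; Jolanta 2/9; Ludmila 2/9; Radoslaw 1/9; Stanislawa 1/9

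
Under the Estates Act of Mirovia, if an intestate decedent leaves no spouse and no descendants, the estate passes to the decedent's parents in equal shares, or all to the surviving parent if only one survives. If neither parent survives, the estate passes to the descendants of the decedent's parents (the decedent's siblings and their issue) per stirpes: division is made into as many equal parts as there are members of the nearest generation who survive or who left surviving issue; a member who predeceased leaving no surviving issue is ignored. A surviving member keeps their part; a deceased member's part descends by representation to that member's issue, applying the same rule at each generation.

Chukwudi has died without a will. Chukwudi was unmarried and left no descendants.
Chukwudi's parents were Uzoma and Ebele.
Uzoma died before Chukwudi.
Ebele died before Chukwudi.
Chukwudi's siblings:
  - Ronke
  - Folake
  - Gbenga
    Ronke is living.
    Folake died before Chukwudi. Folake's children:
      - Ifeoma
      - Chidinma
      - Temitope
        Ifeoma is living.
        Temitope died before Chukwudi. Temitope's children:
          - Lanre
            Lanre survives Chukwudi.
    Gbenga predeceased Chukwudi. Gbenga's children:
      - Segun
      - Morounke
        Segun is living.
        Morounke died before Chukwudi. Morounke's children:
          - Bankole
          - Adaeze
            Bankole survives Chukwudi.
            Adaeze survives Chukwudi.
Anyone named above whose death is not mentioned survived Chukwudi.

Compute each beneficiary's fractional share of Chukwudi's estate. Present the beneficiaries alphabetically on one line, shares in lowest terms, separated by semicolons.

Neither parent survives and there are no descendants, so the estate passes to Chukwudi's siblings and their issue per stirpes.
The estate is divided into 3 equal shares of 1/3 among Ronke, Folake, Gbenga.
Ronke is living and takes 1/3.
Folake predeceased; the 1/3 allotted to Folake's branch passes to Folake's issue by representation.
The 1/3 is divided into 3 equal shares of 1/9 among Ifeoma, Chidinma, Temitope.
Ifeoma is living and takes 1/9.
Chidinma is living and takes 1/9.
Temitope predeceased; the 1/9 allotted to Temitope's branch passes to Temitope's issue by representation.
Lanre is the sole taker at this level and receives the full 1/9.
Gbenga predeceased; the 1/3 allotted to Gbenga's branch passes to Gbenga's issue by representation.
The 1/3 is divided into 2 equal shares of 1/6 among Segun, Morounke.
Segun is living and takes 1/6.
Morounke predeceased; the 1/6 allotted to Morounke's branch passes to Morounke's issue by representation.
The 1/6 is divided into 2 equal shares of 1/12 among Bankole, Adaeze.
Bankole is living and takes 1/12.
Adaeze is living and takes 1/12.

Adaeze 1/12; Bankole 1/12; Chidinma 1/9; Ifeoma 1/9; Lanre 1/9; Ronke 1/3; Segun 1/6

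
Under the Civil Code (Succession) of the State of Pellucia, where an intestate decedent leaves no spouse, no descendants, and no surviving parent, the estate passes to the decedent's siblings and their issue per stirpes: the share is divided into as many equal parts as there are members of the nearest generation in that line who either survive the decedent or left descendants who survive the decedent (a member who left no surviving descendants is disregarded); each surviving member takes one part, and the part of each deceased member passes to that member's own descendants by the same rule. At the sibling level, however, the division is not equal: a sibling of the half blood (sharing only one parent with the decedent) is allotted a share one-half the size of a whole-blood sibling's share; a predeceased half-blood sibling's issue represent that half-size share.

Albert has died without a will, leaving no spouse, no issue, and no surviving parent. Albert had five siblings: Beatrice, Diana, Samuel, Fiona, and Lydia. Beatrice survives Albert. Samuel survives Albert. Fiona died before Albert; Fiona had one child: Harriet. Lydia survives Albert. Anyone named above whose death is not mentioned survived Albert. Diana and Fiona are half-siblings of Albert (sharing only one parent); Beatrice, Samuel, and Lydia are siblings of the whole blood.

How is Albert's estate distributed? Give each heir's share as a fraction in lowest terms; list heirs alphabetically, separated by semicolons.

No spouse, descendants, or parent survives, so the estate passes to Albert's siblings per stirpes.
Half-blood siblings count for one-half the weight of whole-blood siblings at the initial division.
Dividing 1 in proportion to weights (total weight 4): Beatrice (weight 1) → 1/4; Diana (weight 1/2) → 1/8; Samuel (weight 1) → 1/4; Fiona (weight 1/2) → 1/8; Lydia (weight 1) → 1/4.
Beatrice is living and takes 1/4.
Diana is living and takes 1/8.
Samuel is living and takes 1/4.
Fiona predeceased; the 1/8 allotted to Fiona's branch passes to Fiona's issue by representation.
Harriet is the sole taker at this level and receives the full 1/8.
Lydia is living and takes 1/4.

Beatrice 1/4; Diana 1/8; Harriet 1/8; Lydia 1/4; Samuel 1/4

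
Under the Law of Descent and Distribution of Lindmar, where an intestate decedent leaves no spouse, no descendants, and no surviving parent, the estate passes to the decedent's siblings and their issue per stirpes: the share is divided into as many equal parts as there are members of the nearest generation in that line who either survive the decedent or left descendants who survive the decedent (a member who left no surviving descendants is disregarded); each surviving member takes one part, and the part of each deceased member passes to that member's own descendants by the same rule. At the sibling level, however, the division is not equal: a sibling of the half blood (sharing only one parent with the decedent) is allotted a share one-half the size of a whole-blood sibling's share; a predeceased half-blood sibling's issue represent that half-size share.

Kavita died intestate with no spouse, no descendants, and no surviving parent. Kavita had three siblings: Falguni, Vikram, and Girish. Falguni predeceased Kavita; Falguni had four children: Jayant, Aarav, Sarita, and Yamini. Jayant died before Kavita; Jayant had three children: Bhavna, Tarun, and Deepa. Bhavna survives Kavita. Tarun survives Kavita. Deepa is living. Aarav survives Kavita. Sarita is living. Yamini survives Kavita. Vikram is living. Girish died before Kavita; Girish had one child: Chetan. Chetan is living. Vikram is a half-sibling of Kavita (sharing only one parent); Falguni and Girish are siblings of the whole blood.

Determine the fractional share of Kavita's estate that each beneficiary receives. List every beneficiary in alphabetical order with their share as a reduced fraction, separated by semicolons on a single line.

Aarav 1/10; Bhavna 1/30; Chetan 2/5; Deepa 1/30; Sarita 1/10; Tarun 1/30; Vikram 1/5; Yamini 1/10

No spouse, descendants, or parent survives, so the estate passes to Kavita's siblings per stirpes.
Half-blood siblings count for one-half the weight of whole-blood siblings at the initial division.
Dividing 1 in proportion to weights (total weight 5/2): Falguni (weight 1) → 2/5; Vikram (weight 1/2) → 1/5; Girish (weight 1) → 2/5.
Falguni predeceased; the 2/5 allotted to Falguni's branch passes to Falguni's issue by representation.
The 2/5 is divided into 4 equal shares of 1/10 among Jayant, Aarav, Sarita, Yamini.
Jayant predeceased; the 1/10 allotted to Jayant's branch passes to Jayant's issue by representation.
The 1/10 is divided into 3 equal shares of 1/30 among Bhavna, Tarun, Deepa.
Bhavna is living and takes 1/30.
Tarun is living and takes 1/30.
Deepa is living and takes 1/30.
Aarav is living and takes 1/10.
Sarita is living and takes 1/10.
Yamini is living and takes 1/10.
Vikram is living and takes 1/5.
Girish predeceased; the 2/5 allotted to Girish's branch passes to Girish's issue by representation.
Chetan is the sole taker at this level and receives the full 2/5.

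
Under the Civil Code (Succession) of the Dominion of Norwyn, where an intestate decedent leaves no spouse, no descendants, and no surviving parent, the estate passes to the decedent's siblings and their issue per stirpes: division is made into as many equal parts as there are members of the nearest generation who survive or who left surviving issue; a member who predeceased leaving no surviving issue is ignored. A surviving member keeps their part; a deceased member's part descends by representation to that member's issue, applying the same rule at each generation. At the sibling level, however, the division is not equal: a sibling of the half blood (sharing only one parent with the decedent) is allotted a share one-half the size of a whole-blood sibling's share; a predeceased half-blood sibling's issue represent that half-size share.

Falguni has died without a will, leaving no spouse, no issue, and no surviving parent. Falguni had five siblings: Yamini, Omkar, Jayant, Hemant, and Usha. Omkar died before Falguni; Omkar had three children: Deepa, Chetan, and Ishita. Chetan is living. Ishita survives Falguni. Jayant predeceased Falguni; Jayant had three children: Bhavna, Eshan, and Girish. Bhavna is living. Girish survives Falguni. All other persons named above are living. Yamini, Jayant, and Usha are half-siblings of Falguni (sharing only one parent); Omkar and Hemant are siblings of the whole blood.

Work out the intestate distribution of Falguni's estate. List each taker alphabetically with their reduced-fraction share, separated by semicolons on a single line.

No spouse, descendants, or parent survives, so the estate passes to Falguni's siblings per stirpes.
Half-blood siblings count for one-half the weight of whole-blood siblings at the initial division.
Dividing 1 in proportion to weights (total weight 7/2): Yamini (weight 1/2) → 1/7; Omkar (weight 1) → 2/7; Jayant (weight 1/2) → 1/7; Hemant (weight 1) → 2/7; Usha (weight 1/2) → 1/7.
Yamini is living and takes 1/7.
Omkar predeceased; the 2/7 allotted to Omkar's branch passes to Omkar's issue by representation.
The 2/7 is divided into 3 equal shares of 2/21 among Deepa, Chetan, Ishita.
Deepa is living and takes 2/21.
Chetan is living and takes 2/21.
Ishita is living and takes 2/21.
Jayant predeceased; the 1/7 allotted to Jayant's branch passes to Jayant's issue by representation.
The 1/7 is divided into 3 equal shares of 1/21 among Bhavna, Eshan, Girish.
Bhavna is living and takes 1/21.
Eshan is living and takes 1/21.
Girish is living and takes 1/21.
Hemant is living and takes 2/7.
Usha is living and takes 1/7.

Bhavna 1/21; Chetan 2/21; Deepa 2/21; Eshan 1/21; Girish 1/21; Hemant 2/7; Ishita 2/21; Usha 1/7; Yamini 1/7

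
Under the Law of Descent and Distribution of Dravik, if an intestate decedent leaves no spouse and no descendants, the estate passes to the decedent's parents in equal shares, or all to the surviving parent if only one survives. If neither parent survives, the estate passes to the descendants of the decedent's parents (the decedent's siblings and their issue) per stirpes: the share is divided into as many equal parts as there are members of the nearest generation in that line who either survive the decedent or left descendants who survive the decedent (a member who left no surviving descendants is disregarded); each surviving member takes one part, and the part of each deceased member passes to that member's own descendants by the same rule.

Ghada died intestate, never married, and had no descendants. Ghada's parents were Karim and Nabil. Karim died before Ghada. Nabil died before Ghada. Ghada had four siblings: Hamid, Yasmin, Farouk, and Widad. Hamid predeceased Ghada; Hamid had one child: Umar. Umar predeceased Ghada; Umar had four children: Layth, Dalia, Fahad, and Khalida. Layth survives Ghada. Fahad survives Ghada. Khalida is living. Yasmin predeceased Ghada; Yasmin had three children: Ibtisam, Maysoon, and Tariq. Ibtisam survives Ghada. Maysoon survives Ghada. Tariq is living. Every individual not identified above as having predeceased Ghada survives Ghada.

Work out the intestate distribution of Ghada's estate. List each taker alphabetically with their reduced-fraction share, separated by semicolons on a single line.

Neither parent survives and there are no descendants, so the estate passes to Ghada's siblings and their issue per stirpes.
The estate is divided into 4 equal shares of 1/4 among Hamid, Yasmin, Farouk, Widad.
Hamid predeceased; the 1/4 allotted to Hamid's branch passes to Hamid's issue by representation.
Umar's line is the sole branch at this level, so the full 1/4 passes to Umar's issue by representation.
The 1/4 is divided into 4 equal shares of 1/16 among Layth, Dalia, Fahad, Khalida.
Layth is living and takes 1/16.
Dalia is living and takes 1/16.
Fahad is living and takes 1/16.
Khalida is living and takes 1/16.
Yasmin predeceased; the 1/4 allotted to Yasmin's branch passes to Yasmin's issue by representation.
The 1/4 is divided into 3 equal shares of 1/12 among Ibtisam, Maysoon, Tariq.
Ibtisam is living and takes 1/12.
Maysoon is living and takes 1/12.
Tariq is living and takes 1/12.
Farouk is living and takes 1/4.
Widad is living and takes 1/4.

Dalia 1/16; Fahad 1/16; Farouk 1/4; Ibtisam 1/12; Khalida 1/16; Layth 1/16; Maysoon 1/12; Tariq 1/12; Widad 1/4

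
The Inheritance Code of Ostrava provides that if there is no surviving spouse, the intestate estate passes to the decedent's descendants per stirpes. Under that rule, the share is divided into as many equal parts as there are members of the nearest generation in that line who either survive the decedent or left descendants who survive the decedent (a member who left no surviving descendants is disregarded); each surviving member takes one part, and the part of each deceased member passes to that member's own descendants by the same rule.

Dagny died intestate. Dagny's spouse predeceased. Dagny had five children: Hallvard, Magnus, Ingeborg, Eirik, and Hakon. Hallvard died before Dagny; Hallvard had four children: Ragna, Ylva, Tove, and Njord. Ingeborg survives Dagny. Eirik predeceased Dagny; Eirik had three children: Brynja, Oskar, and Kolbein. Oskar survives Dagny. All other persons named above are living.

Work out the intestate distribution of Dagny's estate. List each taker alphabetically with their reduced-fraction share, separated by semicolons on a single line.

There is no surviving spouse, so the entire estate passes to Dagny's descendants per stirpes.
The estate is divided into 5 equal shares of 1/5 among Hallvard, Magnus, Ingeborg, Eirik, Hakon.
Hallvard predeceased; the 1/5 allotted to Hallvard's branch passes to Hallvard's issue by representation.
The 1/5 is divided into 4 equal shares of 1/20 among Ragna, Ylva, Tove, Njord.
Ragna is living and takes 1/20.
Ylva is living and takes 1/20.
Tove is living and takes 1/20.
Njord is living and takes 1/20.
Magnus is living and takes 1/5.
Ingeborg is living and takes 1/5.
Eirik predeceased; the 1/5 allotted to Eirik's branch passes to Eirik's issue by representation.
The 1/5 is divided into 3 equal shares of 1/15 among Brynja, Oskar, Kolbein.
Brynja is living and takes 1/15.
Oskar is living and takes 1/15.
Kolbein is living and takes 1/15.
Hakon is living and takes 1/5.

Brynja 1/15; Hakon 1/5; Ingeborg 1/5; Kolbein 1/15; Magnus 1/5; Njord 1/20; Oskar 1/15; Ragna 1/20; Tove 1/20; Ylva 1/20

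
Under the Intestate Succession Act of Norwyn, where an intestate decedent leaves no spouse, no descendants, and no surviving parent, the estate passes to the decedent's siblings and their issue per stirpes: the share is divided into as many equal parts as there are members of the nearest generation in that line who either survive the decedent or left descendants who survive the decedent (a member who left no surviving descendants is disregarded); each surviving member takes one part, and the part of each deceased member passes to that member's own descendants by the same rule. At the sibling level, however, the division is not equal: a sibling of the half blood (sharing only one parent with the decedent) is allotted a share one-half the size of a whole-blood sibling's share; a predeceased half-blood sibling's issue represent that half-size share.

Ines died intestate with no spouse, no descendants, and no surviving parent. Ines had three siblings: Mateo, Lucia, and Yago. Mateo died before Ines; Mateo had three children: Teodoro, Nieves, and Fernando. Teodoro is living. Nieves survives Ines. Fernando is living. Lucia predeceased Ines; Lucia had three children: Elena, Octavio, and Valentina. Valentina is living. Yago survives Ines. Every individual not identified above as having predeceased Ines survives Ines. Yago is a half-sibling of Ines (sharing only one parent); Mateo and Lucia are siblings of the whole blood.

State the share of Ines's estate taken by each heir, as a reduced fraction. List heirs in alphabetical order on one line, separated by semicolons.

Elena 2/15; Fernando 2/15; Nieves 2/15; Octavio 2/15; Teodoro 2/15; Valentina 2/15; Yago 1/5

No spouse, descendants, or parent survives, so the estate passes to Ines's siblings per stirpes.
Half-blood siblings count for one-half the weight of whole-blood siblings at the initial division.
Dividing 1 in proportion to weights (total weight 5/2): Mateo (weight 1) → 2/5; Lucia (weight 1) → 2/5; Yago (weight 1/2) → 1/5.
Mateo predeceased; the 2/5 allotted to Mateo's branch passes to Mateo's issue by representation.
The 2/5 is divided into 3 equal shares of 2/15 among Teodoro, Nieves, Fernando.
Teodoro is living and takes 2/15.
Nieves is living and takes 2/15.
Fernando is living and takes 2/15.
Lucia predeceased; the 2/5 allotted to Lucia's branch passes to Lucia's issue by representation.
The 2/5 is divided into 3 equal shares of 2/15 among Elena, Octavio, Valentina.
Elena is living and takes 2/15.
Octavio is living and takes 2/15.
Valentina is living and takes 2/15.
Yago is living and takes 1/5.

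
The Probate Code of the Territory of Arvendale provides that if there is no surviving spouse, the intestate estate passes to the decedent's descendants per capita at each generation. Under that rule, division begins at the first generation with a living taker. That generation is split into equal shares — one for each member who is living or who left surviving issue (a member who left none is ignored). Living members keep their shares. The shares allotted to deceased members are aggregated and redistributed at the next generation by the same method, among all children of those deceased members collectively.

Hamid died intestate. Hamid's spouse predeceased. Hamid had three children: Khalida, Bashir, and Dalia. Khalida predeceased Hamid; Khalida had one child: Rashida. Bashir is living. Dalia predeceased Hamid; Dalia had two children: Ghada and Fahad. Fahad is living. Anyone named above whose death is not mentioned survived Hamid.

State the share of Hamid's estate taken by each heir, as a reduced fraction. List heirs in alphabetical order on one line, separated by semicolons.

There is no surviving spouse, so the entire estate passes to Hamid's descendants per capita at each generation.
At generation 1 (Khalida, Bashir, Dalia) there are 3 shares of (1)/3 = 1/3 each.
Living: Bashir — each takes 1/3.
Deceased: Khalida and Dalia. Their combined 2/3 is pooled and carried to generation 2.
At generation 2 (Rashida, Ghada, Fahad) there are 3 shares of (2/3)/3 = 2/9 each.
Living: Rashida, Ghada, and Fahad — each takes 2/9.

Bashir 1/3; Fahad 2/9; Ghada 2/9; Rashida 2/9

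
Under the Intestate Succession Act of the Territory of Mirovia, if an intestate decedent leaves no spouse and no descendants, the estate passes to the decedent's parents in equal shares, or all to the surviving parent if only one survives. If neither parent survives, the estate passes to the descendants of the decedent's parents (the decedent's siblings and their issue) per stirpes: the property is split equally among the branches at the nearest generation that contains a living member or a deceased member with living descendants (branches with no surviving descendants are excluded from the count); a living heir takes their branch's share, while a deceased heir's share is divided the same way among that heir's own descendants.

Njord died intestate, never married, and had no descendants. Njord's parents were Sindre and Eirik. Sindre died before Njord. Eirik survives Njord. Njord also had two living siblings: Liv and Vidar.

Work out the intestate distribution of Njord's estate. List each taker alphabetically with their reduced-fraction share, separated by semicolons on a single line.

Eirik 1

Only one parent, Eirik, survives, so Eirik takes the entire estate. The siblings take nothing because a surviving parent has priority.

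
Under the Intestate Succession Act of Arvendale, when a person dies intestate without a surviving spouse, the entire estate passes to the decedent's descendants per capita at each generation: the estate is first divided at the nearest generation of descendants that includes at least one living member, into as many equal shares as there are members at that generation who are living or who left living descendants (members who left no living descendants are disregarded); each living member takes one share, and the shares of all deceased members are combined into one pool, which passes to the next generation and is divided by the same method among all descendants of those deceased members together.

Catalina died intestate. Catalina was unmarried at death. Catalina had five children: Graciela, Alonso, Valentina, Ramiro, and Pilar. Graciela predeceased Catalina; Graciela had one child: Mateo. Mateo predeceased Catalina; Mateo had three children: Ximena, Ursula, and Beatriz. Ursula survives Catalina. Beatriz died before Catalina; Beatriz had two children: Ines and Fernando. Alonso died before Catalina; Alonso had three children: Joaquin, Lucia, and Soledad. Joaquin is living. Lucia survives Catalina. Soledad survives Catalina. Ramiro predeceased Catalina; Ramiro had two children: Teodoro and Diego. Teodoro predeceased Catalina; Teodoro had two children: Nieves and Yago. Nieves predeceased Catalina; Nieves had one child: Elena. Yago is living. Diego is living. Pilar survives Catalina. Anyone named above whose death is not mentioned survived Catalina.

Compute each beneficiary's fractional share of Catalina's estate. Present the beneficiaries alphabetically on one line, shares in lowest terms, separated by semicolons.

Diego 1/10; Elena 2/75; Fernando 2/75; Ines 2/75; Joaquin 1/10; Lucia 1/10; Pilar 1/5; Soledad 1/10; Ursula 1/25; Valentina 1/5; Ximena 1/25; Yago 1/25

There is no surviving spouse, so the entire estate passes to Catalina's descendants per capita at each generation.
At generation 1 (Graciela, Alonso, Valentina, Ramiro, Pilar) there are 5 shares of (1)/5 = 1/5 each.
Living: Valentina and Pilar — each takes 1/5.
Deceased: Graciela, Alonso, and Ramiro. Their combined 3/5 is pooled and carried to generation 2.
At generation 2 (Mateo, Joaquin, Lucia, Soledad, Teodoro, Diego) there are 6 shares of (3/5)/6 = 1/10 each.
Living: Joaquin, Lucia, Soledad, and Diego — each takes 1/10.
Deceased: Mateo and Teodoro. Their combined 1/5 is pooled and carried to generation 3.
At generation 3 (Ximena, Ursula, Beatriz, Nieves, Yago) there are 5 shares of (1/5)/5 = 1/25 each.
Living: Ximena, Ursula, and Yago — each takes 1/25.
Deceased: Beatriz and Nieves. Their combined 2/25 is pooled and carried to generation 4.
At generation 4 (Ines, Fernando, Elena) there are 3 shares of (2/25)/3 = 2/75 each.
Living: Ines, Fernando, and Elena — each takes 2/75.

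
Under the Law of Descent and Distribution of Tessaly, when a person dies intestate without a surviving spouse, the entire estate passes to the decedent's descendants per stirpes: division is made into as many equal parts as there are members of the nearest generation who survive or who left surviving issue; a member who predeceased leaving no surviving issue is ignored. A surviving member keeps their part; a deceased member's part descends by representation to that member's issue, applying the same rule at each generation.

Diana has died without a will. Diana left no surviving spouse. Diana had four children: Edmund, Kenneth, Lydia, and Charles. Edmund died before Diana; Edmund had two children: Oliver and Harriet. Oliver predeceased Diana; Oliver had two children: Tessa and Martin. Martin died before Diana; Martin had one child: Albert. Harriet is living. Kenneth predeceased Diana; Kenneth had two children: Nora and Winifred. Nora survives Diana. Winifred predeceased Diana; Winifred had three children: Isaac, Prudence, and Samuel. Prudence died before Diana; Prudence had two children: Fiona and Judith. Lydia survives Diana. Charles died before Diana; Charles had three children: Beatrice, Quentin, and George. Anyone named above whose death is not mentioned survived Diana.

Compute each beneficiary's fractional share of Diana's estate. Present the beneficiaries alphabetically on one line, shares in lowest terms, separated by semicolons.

Albert 1/16; Beatrice 1/12; Fiona 1/48; George 1/12; Harriet 1/8; Isaac 1/24; Judith 1/48; Lydia 1/4; Nora 1/8; Quentin 1/12; Samuel 1/24; Tessa 1/16

There is no surviving spouse, so the entire estate passes to Diana's descendants per stirpes.
The estate is divided into 4 equal shares of 1/4 among Edmund, Kenneth, Lydia, Charles.
Edmund predeceased; the 1/4 allotted to Edmund's branch passes to Edmund's issue by representation.
The 1/4 is divided into 2 equal shares of 1/8 among Oliver, Harriet.
Oliver predeceased; the 1/8 allotted to Oliver's branch passes to Oliver's issue by representation.
The 1/8 is divided into 2 equal shares of 1/16 among Tessa, Martin.
Tessa is living and takes 1/16.
Martin predeceased; the 1/16 allotted to Martin's branch passes to Martin's issue by representation.
Albert is the sole taker at this level and receives the full 1/16.
Harriet is living and takes 1/8.
Kenneth predeceased; the 1/4 allotted to Kenneth's branch passes to Kenneth's issue by representation.
The 1/4 is divided into 2 equal shares of 1/8 among Nora, Winifred.
Nora is living and takes 1/8.
Winifred predeceased; the 1/8 allotted to Winifred's branch passes to Winifred's issue by representation.
The 1/8 is divided into 3 equal shares of 1/24 among Isaac, Prudence, Samuel.
Isaac is living and takes 1/24.
Prudence predeceased; the 1/24 allotted to Prudence's branch passes to Prudence's issue by representation.
The 1/24 is divided into 2 equal shares of 1/48 among Fiona, Judith.
Fiona is living and takes 1/48.
Judith is living and takes 1/48.
Samuel is living and takes 1/24.
Lydia is living and takes 1/4.
Charles predeceased; the 1/4 allotted to Charles's branch passes to Charles's issue by representation.
The 1/4 is divided into 3 equal shares of 1/12 among Beatrice, Quentin, George.
Beatrice is living and takes 1/12.
Quentin is living and takes 1/12.
George is living and takes 1/12.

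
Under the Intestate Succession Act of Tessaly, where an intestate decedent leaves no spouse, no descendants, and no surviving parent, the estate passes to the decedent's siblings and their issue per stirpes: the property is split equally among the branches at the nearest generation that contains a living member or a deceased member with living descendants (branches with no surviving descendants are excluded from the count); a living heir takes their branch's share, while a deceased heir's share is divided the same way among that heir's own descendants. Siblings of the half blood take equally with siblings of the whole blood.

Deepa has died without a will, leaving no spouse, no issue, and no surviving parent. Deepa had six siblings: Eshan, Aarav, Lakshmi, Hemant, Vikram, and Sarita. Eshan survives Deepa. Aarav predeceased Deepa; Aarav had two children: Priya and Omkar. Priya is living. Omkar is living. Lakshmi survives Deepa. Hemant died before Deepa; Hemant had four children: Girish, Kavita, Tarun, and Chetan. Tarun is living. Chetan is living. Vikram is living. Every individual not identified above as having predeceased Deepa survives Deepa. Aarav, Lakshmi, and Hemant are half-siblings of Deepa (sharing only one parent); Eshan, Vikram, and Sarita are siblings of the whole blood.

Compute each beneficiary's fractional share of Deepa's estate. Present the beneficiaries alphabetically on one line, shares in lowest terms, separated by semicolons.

No spouse, descendants, or parent survives, so the estate passes to Deepa's siblings per stirpes.
Half-blood and whole-blood siblings take equally under the stated rule.
The estate is divided into 6 equal shares of 1/6 among Eshan, Aarav, Lakshmi, Hemant, Vikram, Sarita.
Eshan is living and takes 1/6.
Aarav predeceased; the 1/6 allotted to Aarav's branch passes to Aarav's issue by representation.
The 1/6 is divided into 2 equal shares of 1/12 among Priya, Omkar.
Priya is living and takes 1/12.
Omkar is living and takes 1/12.
Lakshmi is living and takes 1/6.
Hemant predeceased; the 1/6 allotted to Hemant's branch passes to Hemant's issue by representation.
The 1/6 is divided into 4 equal shares of 1/24 among Girish, Kavita, Tarun, Chetan.
Girish is living and takes 1/24.
Kavita is living and takes 1/24.
Tarun is living and takes 1/24.
Chetan is living and takes 1/24.
Vikram is living and takes 1/6.
Sarita is living and takes 1/6.

Chetan 1/24; Eshan 1/6; Girish 1/24; Kavita 1/24; Lakshmi 1/6; Omkar 1/12; Priya 1/12; Sarita 1/6; Tarun 1/24; Vikram 1/6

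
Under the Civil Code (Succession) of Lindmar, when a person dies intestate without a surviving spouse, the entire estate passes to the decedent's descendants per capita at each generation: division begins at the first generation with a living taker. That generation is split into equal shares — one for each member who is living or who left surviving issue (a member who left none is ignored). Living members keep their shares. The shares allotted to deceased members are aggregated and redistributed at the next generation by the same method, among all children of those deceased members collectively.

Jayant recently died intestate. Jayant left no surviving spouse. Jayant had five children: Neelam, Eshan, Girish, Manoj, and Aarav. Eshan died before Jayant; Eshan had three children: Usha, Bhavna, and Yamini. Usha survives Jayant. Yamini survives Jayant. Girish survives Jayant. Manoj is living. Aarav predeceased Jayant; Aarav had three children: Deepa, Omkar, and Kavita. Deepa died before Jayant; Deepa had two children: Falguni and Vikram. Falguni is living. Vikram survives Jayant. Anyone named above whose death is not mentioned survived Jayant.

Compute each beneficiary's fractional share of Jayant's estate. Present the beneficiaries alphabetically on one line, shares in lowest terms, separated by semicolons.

Bhavna 1/15; Falguni 1/30; Girish 1/5; Kavita 1/15; Manoj 1/5; Neelam 1/5; Omkar 1/15; Usha 1/15; Vikram 1/30; Yamini 1/15

There is no surviving spouse, so the entire estate passes to Jayant's descendants per capita at each generation.
At generation 1 (Neelam, Eshan, Girish, Manoj, Aarav) there are 5 shares of (1)/5 = 1/5 each.
Living: Neelam, Girish, and Manoj — each takes 1/5.
Deceased: Eshan and Aarav. Their combined 2/5 is pooled and carried to generation 2.
At generation 2 (Usha, Bhavna, Yamini, Deepa, Omkar, Kavita) there are 6 shares of (2/5)/6 = 1/15 each.
Living: Usha, Bhavna, Yamini, Omkar, and Kavita — each takes 1/15.
Deceased: Deepa. That 1/15 share is carried to generation 3.
At generation 3 (Falguni, Vikram) there are 2 shares of (1/15)/2 = 1/30 each.
Living: Falguni and Vikram — each takes 1/30.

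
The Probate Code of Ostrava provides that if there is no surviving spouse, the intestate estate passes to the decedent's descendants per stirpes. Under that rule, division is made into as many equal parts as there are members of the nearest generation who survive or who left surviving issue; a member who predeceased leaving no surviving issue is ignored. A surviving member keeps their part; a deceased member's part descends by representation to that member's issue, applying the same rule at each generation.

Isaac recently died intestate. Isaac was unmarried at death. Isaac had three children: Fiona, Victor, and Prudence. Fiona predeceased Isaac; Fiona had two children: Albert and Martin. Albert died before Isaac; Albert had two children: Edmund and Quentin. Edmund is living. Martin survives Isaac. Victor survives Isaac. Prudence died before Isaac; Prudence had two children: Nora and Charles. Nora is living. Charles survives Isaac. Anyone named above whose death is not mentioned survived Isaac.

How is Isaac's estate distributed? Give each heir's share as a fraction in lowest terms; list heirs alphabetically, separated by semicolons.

There is no surviving spouse, so the entire estate passes to Isaac's descendants per stirpes.
The estate is divided into 3 equal shares of 1/3 among Fiona, Victor, Prudence.
Fiona predeceased; the 1/3 allotted to Fiona's branch passes to Fiona's issue by representation.
The 1/3 is divided into 2 equal shares of 1/6 among Albert, Martin.
Albert predeceased; the 1/6 allotted to Albert's branch passes to Albert's issue by representation.
The 1/6 is divided into 2 equal shares of 1/12 among Edmund, Quentin.
Edmund is living and takes 1/12.
Quentin is living and takes 1/12.
Martin is living and takes 1/6.
Victor is living and takes 1/3.
Prudence predeceased; the 1/3 allotted to Prudence's branch passes to Prudence's issue by representation.
The 1/3 is divided into 2 equal shares of 1/6 among Nora, Charles.
Nora is living and takes 1/6.
Charles is living and takes 1/6.

Charles 1/6; Edmund 1/12; Martin 1/6; Nora 1/6; Quentin 1/12; Victor 1/3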